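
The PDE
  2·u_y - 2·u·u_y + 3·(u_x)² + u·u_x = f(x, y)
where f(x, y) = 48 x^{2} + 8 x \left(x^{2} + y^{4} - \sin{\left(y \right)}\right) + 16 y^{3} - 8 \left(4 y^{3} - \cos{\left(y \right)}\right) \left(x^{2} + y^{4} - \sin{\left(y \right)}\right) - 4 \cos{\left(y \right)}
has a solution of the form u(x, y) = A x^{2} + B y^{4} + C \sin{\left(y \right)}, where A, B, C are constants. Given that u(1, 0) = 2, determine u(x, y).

Substitute the ansatz u = A x^{2} + B y^{4} + C \sin{\left(y \right)} into the left-hand side.
Derivatives of the ansatz:
  u_y = 4 B y^{3} + C \cos{\left(y \right)}
  u_x = 2 A x
Term by term:
  2·u_y = 8 B y^{3} + 2 C \cos{\left(y \right)}
  -2·u·u_y = - 8 A B x^{2} y^{3} - 2 A C x^{2} \cos{\left(y \right)} - 8 B^{2} y^{7} - 2 B C y^{4} \cos{\left(y \right)} - 8 B C y^{3} \sin{\left(y \right)} - 2 C^{2} \sin{\left(y \right)} \cos{\left(y \right)}
  3·(u_x)² = 12 A^{2} x^{2}
  u·u_x = 2 A^{2} x^{3} + 2 A B x y^{4} + 2 A C x \sin{\left(y \right)}
So the left-hand side equals
  2 A^{2} x^{3} + 12 A^{2} x^{2} - 8 A B x^{2} y^{3} + 2 A B x y^{4} - 2 A C x^{2} \cos{\left(y \right)} + 2 A C x \sin{\left(y \right)} - 8 B^{2} y^{7} - 2 B C y^{4} \cos{\left(y \right)} - 8 B C y^{3} \sin{\left(y \right)} + 8 B y^{3} - 2 C^{2} \sin{\left(y \right)} \cos{\left(y \right)} + 2 C \cos{\left(y \right)}
This must equal f(x, y) identically; expanded, f = 8 x^{3} - 32 x^{2} y^{3} + 8 x^{2} \cos{\left(y \right)} + 48 x^{2} + 8 x y^{4} - 8 x \sin{\left(y \right)} - 32 y^{7} + 8 y^{4} \cos{\left(y \right)} + 32 y^{3} \sin{\left(y \right)} + 16 y^{3} - 8 \sin{\left(y \right)} \cos{\left(y \right)} - 4 \cos{\left(y \right)}.
Matching coefficients of the independent functions:
  [x^{2}]:  12 A^{2} = 48
  [x^{3}]:  2 A^{2} = 8
  [y^{3}]:  8 B = 16
  [y^{7}]:  - 8 B^{2} = -32
  [x y^{4}]:  2 A B = 8
  [x \sin{\left(y \right)}]:  2 A C = -8
  [x^{2} y^{3}]:  - 8 A B = -32
  [x^{2} \cos{\left(y \right)}]:  - 2 A C = 8
  [y^{3} \sin{\left(y \right)}]:  - 8 B C = 32
  [y^{4} \cos{\left(y \right)}]:  - 2 B C = 8
  [\sin{\left(y \right)} \cos{\left(y \right)}]:  - 2 C^{2} = -8
  [\cos{\left(y \right)}]:  2 C = -4
Solving: A = 2, B = 2, C = -2.
Check against the point condition:
  u(1, 0) = 2  ⟹  A = 2  ✓
Hence u(x, y) = 2 x^{2} + 2 y^{4} - 2 \sin{\left(y \right)}.

Answer: u(x, y) = 2 x^{2} + 2 y^{4} - 2 \sin{\left(y \right)}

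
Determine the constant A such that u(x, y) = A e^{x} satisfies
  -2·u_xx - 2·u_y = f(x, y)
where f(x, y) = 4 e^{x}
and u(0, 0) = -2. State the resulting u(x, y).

Answer: u(x, y) = - 2 e^{x}

Derivation:
Substitute the ansatz u = A e^{x} into the left-hand side.
Derivatives of the ansatz:
  u_xx = A e^{x}
  u_y = 0
Term by term:
  -2·u_xx = - 2 A e^{x}
  -2·u_y = 0
So the left-hand side equals
  - 2 A e^{x}
This must equal f(x, y) = 4 e^{x} identically.
Matching coefficients of the independent functions:
  [e^{x}]:  - 2 A = 4
Solving: A = -2.
Check against the point condition:
  u(0, 0) = -2  ⟹  A = -2  ✓
Hence u(x, y) = - 2 e^{x}.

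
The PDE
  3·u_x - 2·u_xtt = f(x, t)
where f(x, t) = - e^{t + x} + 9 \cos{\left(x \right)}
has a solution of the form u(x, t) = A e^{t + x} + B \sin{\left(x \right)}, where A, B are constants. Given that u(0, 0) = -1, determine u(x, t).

Substitute the ansatz u = A e^{t + x} + B \sin{\left(x \right)} into the left-hand side.
Derivatives of the ansatz:
  u_x = A e^{t} e^{x} + B \cos{\left(x \right)}
  u_xtt = A e^{t} e^{x}
Term by term:
  3·u_x = 3 A e^{t} e^{x} + 3 B \cos{\left(x \right)}
  -2·u_xtt = - 2 A e^{t} e^{x}
So the left-hand side equals
  A e^{t} e^{x} + 3 B \cos{\left(x \right)}
This must equal f(x, t) identically; expanded, f = - e^{t} e^{x} + 9 \cos{\left(x \right)}.
Matching coefficients of the independent functions:
  [e^{t} e^{x}]:  A = -1
  [\cos{\left(x \right)}]:  3 B = 9
Solving: A = -1, B = 3.
Check against the point condition:
  u(0, 0) = -1  ⟹  A = -1  ✓
Hence u(x, t) = - e^{t + x} + 3 \sin{\left(x \right)}.

Answer: u(x, t) = - e^{t + x} + 3 \sin{\left(x \right)}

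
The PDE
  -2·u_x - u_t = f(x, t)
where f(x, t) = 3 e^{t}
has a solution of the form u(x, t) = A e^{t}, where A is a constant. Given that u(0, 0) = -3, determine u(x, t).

Answer: u(x, t) = - 3 e^{t}

Derivation:
Substitute the ansatz u = A e^{t} into the left-hand side.
Derivatives of the ansatz:
  u_x = 0
  u_t = A e^{t}
Term by term:
  -2·u_x = 0
  -u_t = - A e^{t}
So the left-hand side equals
  - A e^{t}
This must equal f(x, t) = 3 e^{t} identically.
Matching coefficients of the independent functions:
  [e^{t}]:  - A = 3
Solving: A = -3.
Check against the point condition:
  u(0, 0) = -3  ⟹  A = -3  ✓
Hence u(x, t) = - 3 e^{t}.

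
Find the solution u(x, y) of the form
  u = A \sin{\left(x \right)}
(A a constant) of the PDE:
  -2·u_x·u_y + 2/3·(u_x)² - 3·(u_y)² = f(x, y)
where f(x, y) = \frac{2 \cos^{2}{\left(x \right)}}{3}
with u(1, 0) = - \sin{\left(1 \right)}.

Substitute the ansatz u = A \sin{\left(x \right)} into the left-hand side.
Derivatives of the ansatz:
  u_x = A \cos{\left(x \right)}
  u_y = 0
Term by term:
  -2·u_x·u_y = 0
  2/3·(u_x)² = \frac{2 A^{2} \cos^{2}{\left(x \right)}}{3}
  -3·(u_y)² = 0
So the left-hand side equals
  \frac{2 A^{2} \cos^{2}{\left(x \right)}}{3}
This must equal f(x, y) = \frac{2 \cos^{2}{\left(x \right)}}{3} identically.
Matching coefficients of the independent functions:
  [\cos^{2}{\left(x \right)}]:  \frac{2 A^{2}}{3} = \frac{2}{3}
These equations allow (A) = (-1) or (1).
Impose the point condition(s):
  u(1, 0) = - \sin{\left(1 \right)}  ⟹  A \sin{\left(1 \right)} = - \sin{\left(1 \right)}
Only A = -1 satisfies everything.
Hence u(x, y) = - \sin{\left(x \right)}.

Answer: u(x, y) = - \sin{\left(x \right)}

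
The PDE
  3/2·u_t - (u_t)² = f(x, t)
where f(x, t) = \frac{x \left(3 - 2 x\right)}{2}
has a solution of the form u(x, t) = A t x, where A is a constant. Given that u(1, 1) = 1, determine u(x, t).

Substitute the ansatz u = A t x into the left-hand side.
Derivatives of the ansatz:
  u_t = A x
Term by term:
  3/2·u_t = \frac{3 A x}{2}
  -(u_t)² = - A^{2} x^{2}
So the left-hand side equals
  - A^{2} x^{2} + \frac{3 A x}{2}
This must equal f(x, t) = \frac{x \left(3 - 2 x\right)}{2} identically.
Matching coefficients of the independent functions:
  [x]:  \frac{3 A}{2} = \frac{3}{2}
  [x^{2}]:  - A^{2} = -1
Solving: A = 1.
Check against the point condition:
  u(1, 1) = 1  ⟹  A = 1  ✓
Hence u(x, t) = t x.

Answer: u(x, t) = t x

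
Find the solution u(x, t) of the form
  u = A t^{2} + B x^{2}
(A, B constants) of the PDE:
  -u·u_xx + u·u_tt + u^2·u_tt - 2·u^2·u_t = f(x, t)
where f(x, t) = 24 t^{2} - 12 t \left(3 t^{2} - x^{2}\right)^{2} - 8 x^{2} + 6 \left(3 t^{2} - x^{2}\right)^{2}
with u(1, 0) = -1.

Answer: u(x, t) = 3 t^{2} - x^{2}

Derivation:
Substitute the ansatz u = A t^{2} + B x^{2} into the left-hand side.
Derivatives of the ansatz:
  u_xx = 2 B
  u_tt = 2 A
  u_t = 2 A t
Term by term:
  -u·u_xx = - 2 A B t^{2} - 2 B^{2} x^{2}
  u·u_tt = 2 A^{2} t^{2} + 2 A B x^{2}
  u^2·u_tt = 2 A^{3} t^{4} + 4 A^{2} B t^{2} x^{2} + 2 A B^{2} x^{4}
  -2·u^2·u_t = - 4 A^{3} t^{5} - 8 A^{2} B t^{3} x^{2} - 4 A B^{2} t x^{4}
So the left-hand side equals
  - 4 A^{3} t^{5} + 2 A^{3} t^{4} - 8 A^{2} B t^{3} x^{2} + 4 A^{2} B t^{2} x^{2} + 2 A^{2} t^{2} - 4 A B^{2} t x^{4} + 2 A B^{2} x^{4} - 2 A B t^{2} + 2 A B x^{2} - 2 B^{2} x^{2}
This must equal f(x, t) identically; expanded, f = - 108 t^{5} + 54 t^{4} + 72 t^{3} x^{2} - 36 t^{2} x^{2} + 24 t^{2} - 12 t x^{4} + 6 x^{4} - 8 x^{2}.
Matching coefficients of the independent functions:
  [t^{2}]:  2 A^{2} - 2 A B = 24
  [t^{4}]:  2 A^{3} = 54
  [t^{5}]:  - 4 A^{3} = -108
  [x^{2}]:  2 A B - 2 B^{2} = -8
  [x^{4}]:  2 A B^{2} = 6
  [t x^{4}]:  - 4 A B^{2} = -12
  [t^{2} x^{2}]:  4 A^{2} B = -36
  [t^{3} x^{2}]:  - 8 A^{2} B = 72
Solving: A = 3, B = -1.
Check against the point condition:
  u(1, 0) = -1  ⟹  B = -1  ✓
Hence u(x, t) = 3 t^{2} - x^{2}.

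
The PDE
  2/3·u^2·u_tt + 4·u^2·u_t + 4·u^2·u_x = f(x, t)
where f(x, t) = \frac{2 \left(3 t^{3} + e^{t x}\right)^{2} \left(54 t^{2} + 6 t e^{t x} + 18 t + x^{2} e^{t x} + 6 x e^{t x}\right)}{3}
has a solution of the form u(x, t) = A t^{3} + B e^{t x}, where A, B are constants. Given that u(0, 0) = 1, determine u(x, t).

Substitute the ansatz u = A t^{3} + B e^{t x} into the left-hand side.
Derivatives of the ansatz:
  u_tt = 6 A t + B x^{2} e^{t x}
  u_t = 3 A t^{2} + B x e^{t x}
  u_x = B t e^{t x}
Term by term:
  2/3·u^2·u_tt = 4 A^{3} t^{7} + \frac{2 A^{2} B t^{6} x^{2} e^{t x}}{3} + 8 A^{2} B t^{4} e^{t x} + \frac{4 A B^{2} t^{3} x^{2} e^{2 t x}}{3} + 4 A B^{2} t e^{2 t x} + \frac{2 B^{3} x^{2} e^{3 t x}}{3}
  4·u^2·u_t = 12 A^{3} t^{8} + 4 A^{2} B t^{6} x e^{t x} + 24 A^{2} B t^{5} e^{t x} + 8 A B^{2} t^{3} x e^{2 t x} + 12 A B^{2} t^{2} e^{2 t x} + 4 B^{3} x e^{3 t x}
  4·u^2·u_x = 4 A^{2} B t^{7} e^{t x} + 8 A B^{2} t^{4} e^{2 t x} + 4 B^{3} t e^{3 t x}
So the left-hand side equals
  12 A^{3} t^{8} + 4 A^{3} t^{7} + 4 A^{2} B t^{7} e^{t x} + \frac{2 A^{2} B t^{6} x^{2} e^{t x}}{3} + 4 A^{2} B t^{6} x e^{t x} + 24 A^{2} B t^{5} e^{t x} + 8 A^{2} B t^{4} e^{t x} + 8 A B^{2} t^{4} e^{2 t x} + \frac{4 A B^{2} t^{3} x^{2} e^{2 t x}}{3} + 8 A B^{2} t^{3} x e^{2 t x} + 12 A B^{2} t^{2} e^{2 t x} + 4 A B^{2} t e^{2 t x} + 4 B^{3} t e^{3 t x} + \frac{2 B^{3} x^{2} e^{3 t x}}{3} + 4 B^{3} x e^{3 t x}
This must equal f(x, t) identically; expanded, f = 324 t^{8} + 36 t^{7} e^{t x} + 108 t^{7} + 6 t^{6} x^{2} e^{t x} + 36 t^{6} x e^{t x} + 216 t^{5} e^{t x} + 24 t^{4} e^{2 t x} + 72 t^{4} e^{t x} + 4 t^{3} x^{2} e^{2 t x} + 24 t^{3} x e^{2 t x} + 36 t^{2} e^{2 t x} + 4 t e^{3 t x} + 12 t e^{2 t x} + \frac{2 x^{2} e^{3 t x}}{3} + 4 x e^{3 t x}.
Matching coefficients of the independent functions:
(each divided by its leading coefficient; functions giving the same equation are listed together)
  [t^{7}, t^{8}]:  A^{3} - 27 = 0
  [t e^{2 t x}, t^{2} e^{2 t x}, t^{4} e^{2 t x}, …]:  A B^{2} - 3 = 0
  [t e^{3 t x}, x e^{3 t x}, x^{2} e^{3 t x}]:  B^{3} - 1 = 0
  [t^{4} e^{t x}, t^{5} e^{t x}, t^{7} e^{t x}, …]:  A^{2} B - 9 = 0
Solving: A = 3, B = 1.
Check against the point condition:
  u(0, 0) = 1  ⟹  B = 1  ✓
Hence u(x, t) = 3 t^{3} + e^{t x}.

Answer: u(x, t) = 3 t^{3} + e^{t x}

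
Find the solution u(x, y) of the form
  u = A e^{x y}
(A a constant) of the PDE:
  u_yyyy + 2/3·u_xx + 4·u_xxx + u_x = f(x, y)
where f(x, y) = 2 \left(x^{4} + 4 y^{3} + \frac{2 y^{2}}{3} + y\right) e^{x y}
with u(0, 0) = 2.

Substitute the ansatz u = A e^{x y} into the left-hand side.
Derivatives of the ansatz:
  u_yyyy = A x^{4} e^{x y}
  u_xx = A y^{2} e^{x y}
  u_xxx = A y^{3} e^{x y}
  u_x = A y e^{x y}
Term by term:
  u_yyyy = A x^{4} e^{x y}
  2/3·u_xx = \frac{2 A y^{2} e^{x y}}{3}
  4·u_xxx = 4 A y^{3} e^{x y}
  u_x = A y e^{x y}
So the left-hand side equals
  A x^{4} e^{x y} + 4 A y^{3} e^{x y} + \frac{2 A y^{2} e^{x y}}{3} + A y e^{x y}
This must equal f(x, y) identically; expanded, f = 2 x^{4} e^{x y} + 8 y^{3} e^{x y} + \frac{4 y^{2} e^{x y}}{3} + 2 y e^{x y}.
Matching coefficients of the independent functions:
  [x^{4} e^{x y}, y e^{x y}]:  A = 2
  [y^{2} e^{x y}]:  \frac{2 A}{3} = \frac{4}{3}
  [y^{3} e^{x y}]:  4 A = 8
Solving: A = 2.
Check against the point condition:
  u(0, 0) = 2  ⟹  A = 2  ✓
Hence u(x, y) = 2 e^{x y}.

Answer: u(x, y) = 2 e^{x y}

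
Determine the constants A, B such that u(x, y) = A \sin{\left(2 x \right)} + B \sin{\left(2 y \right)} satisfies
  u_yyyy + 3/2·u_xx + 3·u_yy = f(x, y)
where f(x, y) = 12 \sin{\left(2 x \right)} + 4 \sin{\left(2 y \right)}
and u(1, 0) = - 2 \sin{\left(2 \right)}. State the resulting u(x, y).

Substitute the ansatz u = A \sin{\left(2 x \right)} + B \sin{\left(2 y \right)} into the left-hand side.
Derivatives of the ansatz:
  u_yyyy = 16 B \sin{\left(2 y \right)}
  u_xx = - 4 A \sin{\left(2 x \right)}
  u_yy = - 4 B \sin{\left(2 y \right)}
Term by term:
  u_yyyy = 16 B \sin{\left(2 y \right)}
  3/2·u_xx = - 6 A \sin{\left(2 x \right)}
  3·u_yy = - 12 B \sin{\left(2 y \right)}
So the left-hand side equals
  - 6 A \sin{\left(2 x \right)} + 4 B \sin{\left(2 y \right)}
This must equal f(x, y) = 12 \sin{\left(2 x \right)} + 4 \sin{\left(2 y \right)} identically.
Matching coefficients of the independent functions:
  [\sin{\left(2 x \right)}]:  - 6 A = 12
  [\sin{\left(2 y \right)}]:  4 B = 4
Solving: A = -2, B = 1.
Check against the point condition:
  u(1, 0) = - 2 \sin{\left(2 \right)}  ⟹  A \sin{\left(2 \right)} = - 2 \sin{\left(2 \right)}  ✓
Hence u(x, y) = - 2 \sin{\left(2 x \right)} + \sin{\left(2 y \right)}.

Answer: u(x, y) = - 2 \sin{\left(2 x \right)} + \sin{\left(2 y \right)}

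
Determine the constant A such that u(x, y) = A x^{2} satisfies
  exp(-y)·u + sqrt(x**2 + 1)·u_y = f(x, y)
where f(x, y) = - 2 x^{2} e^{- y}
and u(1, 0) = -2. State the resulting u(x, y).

Substitute the ansatz u = A x^{2} into the left-hand side.
Derivatives of the ansatz:
  u_y = 0
Term by term:
  exp(-y)·u = A x^{2} e^{- y}
  sqrt(x**2 + 1)·u_y = 0
So the left-hand side equals
  A x^{2} e^{- y}
This must equal f(x, y) = - 2 x^{2} e^{- y} identically.
Matching coefficients of the independent functions:
  [x^{2} e^{- y}]:  A = -2
Solving: A = -2.
Check against the point condition:
  u(1, 0) = -2  ⟹  A = -2  ✓
Hence u(x, y) = - 2 x^{2}.

Answer: u(x, y) = - 2 x^{2}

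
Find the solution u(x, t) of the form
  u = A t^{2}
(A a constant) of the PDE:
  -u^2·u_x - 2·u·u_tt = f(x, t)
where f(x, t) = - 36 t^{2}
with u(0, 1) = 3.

Substitute the ansatz u = A t^{2} into the left-hand side.
Derivatives of the ansatz:
  u_x = 0
  u_tt = 2 A
Term by term:
  -u^2·u_x = 0
  -2·u·u_tt = - 4 A^{2} t^{2}
So the left-hand side equals
  - 4 A^{2} t^{2}
This must equal f(x, t) = - 36 t^{2} identically.
Matching coefficients of the independent functions:
  [t^{2}]:  - 4 A^{2} = -36
These equations allow (A) = (-3) or (3).
Impose the point condition(s):
  u(0, 1) = 3  ⟹  A = 3
Only A = 3 satisfies everything.
Hence u(x, t) = 3 t^{2}.

Answer: u(x, t) = 3 t^{2}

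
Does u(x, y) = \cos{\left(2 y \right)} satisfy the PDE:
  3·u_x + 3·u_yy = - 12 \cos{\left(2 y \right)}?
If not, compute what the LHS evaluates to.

Evaluate each term of the left-hand side for u = \cos{\left(2 y \right)}.
Derivatives:
  u_x = 0
  u_yy = - 4 \cos{\left(2 y \right)}
Terms:
  3·u_x = 0
  3·u_yy = - 12 \cos{\left(2 y \right)}
Sum: LHS = - 12 \cos{\left(2 y \right)}
This is exactly the given right-hand side, so u is a solution.

Answer: Yes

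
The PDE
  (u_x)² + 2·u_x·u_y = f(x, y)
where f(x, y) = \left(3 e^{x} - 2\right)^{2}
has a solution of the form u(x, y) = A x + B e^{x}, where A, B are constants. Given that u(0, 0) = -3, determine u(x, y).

Substitute the ansatz u = A x + B e^{x} into the left-hand side.
Derivatives of the ansatz:
  u_x = A + B e^{x}
  u_y = 0
Term by term:
  (u_x)² = A^{2} + 2 A B e^{x} + B^{2} e^{2 x}
  2·u_x·u_y = 0
So the left-hand side equals
  A^{2} + 2 A B e^{x} + B^{2} e^{2 x}
This must equal f(x, y) identically; expanded, f = 9 e^{2 x} - 12 e^{x} + 4.
Matching coefficients of the independent functions:
  [constant term]:  A^{2} = 4
  [e^{x}]:  2 A B = -12
  [e^{2 x}]:  B^{2} = 9
These equations allow (A, B) = (-2, 3) or (2, -3).
Impose the point condition(s):
  u(0, 0) = -3  ⟹  B = -3
Only A = 2, B = -3 satisfies everything.
Hence u(x, y) = 2 x - 3 e^{x}.

Answer: u(x, y) = 2 x - 3 e^{x}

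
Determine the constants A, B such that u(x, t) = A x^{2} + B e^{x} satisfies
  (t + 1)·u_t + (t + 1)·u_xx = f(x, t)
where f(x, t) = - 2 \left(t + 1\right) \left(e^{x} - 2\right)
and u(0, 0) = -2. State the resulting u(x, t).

Answer: u(x, t) = 2 x^{2} - 2 e^{x}

Derivation:
Substitute the ansatz u = A x^{2} + B e^{x} into the left-hand side.
Derivatives of the ansatz:
  u_t = 0
  u_xx = 2 A + B e^{x}
Term by term:
  (t + 1)·u_t = 0
  (t + 1)·u_xx = 2 A t + 2 A + B t e^{x} + B e^{x}
So the left-hand side equals
  2 A t + 2 A + B t e^{x} + B e^{x}
This must equal f(x, t) identically; expanded, f = - 2 t e^{x} + 4 t - 2 e^{x} + 4.
Matching coefficients of the independent functions:
  [constant term, t]:  2 A = 4
  [t e^{x}, e^{x}]:  B = -2
Solving: A = 2, B = -2.
Check against the point condition:
  u(0, 0) = -2  ⟹  B = -2  ✓
Hence u(x, t) = 2 x^{2} - 2 e^{x}.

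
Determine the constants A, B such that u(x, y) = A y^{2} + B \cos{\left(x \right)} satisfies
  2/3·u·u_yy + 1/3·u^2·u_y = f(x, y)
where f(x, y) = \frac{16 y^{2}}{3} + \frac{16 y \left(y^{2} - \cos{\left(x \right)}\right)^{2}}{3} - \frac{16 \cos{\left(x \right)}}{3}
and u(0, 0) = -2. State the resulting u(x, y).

Answer: u(x, y) = 2 y^{2} - 2 \cos{\left(x \right)}

Derivation:
Substitute the ansatz u = A y^{2} + B \cos{\left(x \right)} into the left-hand side.
Derivatives of the ansatz:
  u_yy = 2 A
  u_y = 2 A y
Term by term:
  2/3·u·u_yy = \frac{4 A^{2} y^{2}}{3} + \frac{4 A B \cos{\left(x \right)}}{3}
  1/3·u^2·u_y = \frac{2 A^{3} y^{5}}{3} + \frac{4 A^{2} B y^{3} \cos{\left(x \right)}}{3} + \frac{2 A B^{2} y \cos^{2}{\left(x \right)}}{3}
So the left-hand side equals
  \frac{2 A^{3} y^{5}}{3} + \frac{4 A^{2} B y^{3} \cos{\left(x \right)}}{3} + \frac{4 A^{2} y^{2}}{3} + \frac{2 A B^{2} y \cos^{2}{\left(x \right)}}{3} + \frac{4 A B \cos{\left(x \right)}}{3}
This must equal f(x, y) identically; expanded, f = \frac{16 y^{5}}{3} - \frac{32 y^{3} \cos{\left(x \right)}}{3} + \frac{16 y^{2}}{3} + \frac{16 y \cos^{2}{\left(x \right)}}{3} - \frac{16 \cos{\left(x \right)}}{3}.
Matching coefficients of the independent functions:
  [y^{2}]:  \frac{4 A^{2}}{3} = \frac{16}{3}
  [y^{5}]:  \frac{2 A^{3}}{3} = \frac{16}{3}
  [y \cos^{2}{\left(x \right)}]:  \frac{2 A B^{2}}{3} = \frac{16}{3}
  [y^{3} \cos{\left(x \right)}]:  \frac{4 A^{2} B}{3} = - \frac{32}{3}
  [\cos{\left(x \right)}]:  \frac{4 A B}{3} = - \frac{16}{3}
Solving: A = 2, B = -2.
Check against the point condition:
  u(0, 0) = -2  ⟹  B = -2  ✓
Hence u(x, y) = 2 y^{2} - 2 \cos{\left(x \right)}.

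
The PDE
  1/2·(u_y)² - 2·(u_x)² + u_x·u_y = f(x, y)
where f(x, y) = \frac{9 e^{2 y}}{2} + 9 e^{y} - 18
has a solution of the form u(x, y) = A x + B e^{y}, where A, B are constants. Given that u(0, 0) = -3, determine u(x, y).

Substitute the ansatz u = A x + B e^{y} into the left-hand side.
Derivatives of the ansatz:
  u_y = B e^{y}
  u_x = A
Term by term:
  1/2·(u_y)² = \frac{B^{2} e^{2 y}}{2}
  -2·(u_x)² = - 2 A^{2}
  u_x·u_y = A B e^{y}
So the left-hand side equals
  - 2 A^{2} + A B e^{y} + \frac{B^{2} e^{2 y}}{2}
This must equal f(x, y) = \frac{9 e^{2 y}}{2} + 9 e^{y} - 18 identically.
Matching coefficients of the independent functions:
  [constant term]:  - 2 A^{2} = -18
  [e^{y}]:  A B = 9
  [e^{2 y}]:  \frac{B^{2}}{2} = \frac{9}{2}
These equations allow (A, B) = (-3, -3) or (3, 3).
Impose the point condition(s):
  u(0, 0) = -3  ⟹  B = -3
Only A = -3, B = -3 satisfies everything.
Hence u(x, y) = - 3 x - 3 e^{y}.

Answer: u(x, y) = - 3 x - 3 e^{y}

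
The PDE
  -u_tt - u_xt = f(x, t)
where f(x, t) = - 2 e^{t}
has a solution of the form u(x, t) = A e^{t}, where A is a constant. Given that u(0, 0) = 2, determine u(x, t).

Substitute the ansatz u = A e^{t} into the left-hand side.
Derivatives of the ansatz:
  u_tt = A e^{t}
  u_xt = 0
Term by term:
  -u_tt = - A e^{t}
  -u_xt = 0
So the left-hand side equals
  - A e^{t}
This must equal f(x, t) = - 2 e^{t} identically.
Matching coefficients of the independent functions:
  [e^{t}]:  - A = -2
Solving: A = 2.
Check against the point condition:
  u(0, 0) = 2  ⟹  A = 2  ✓
Hence u(x, t) = 2 e^{t}.

Answer: u(x, t) = 2 e^{t}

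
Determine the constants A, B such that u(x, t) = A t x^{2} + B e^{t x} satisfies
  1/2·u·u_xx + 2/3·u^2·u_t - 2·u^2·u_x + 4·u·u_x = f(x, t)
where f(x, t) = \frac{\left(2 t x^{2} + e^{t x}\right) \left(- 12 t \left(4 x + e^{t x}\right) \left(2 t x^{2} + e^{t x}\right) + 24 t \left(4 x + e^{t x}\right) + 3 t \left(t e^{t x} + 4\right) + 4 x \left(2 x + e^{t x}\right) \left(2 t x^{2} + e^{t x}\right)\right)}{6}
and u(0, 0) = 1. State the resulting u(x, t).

Substitute the ansatz u = A t x^{2} + B e^{t x} into the left-hand side.
Derivatives of the ansatz:
  u_xx = 2 A t + B t^{2} e^{t x}
  u_t = A x^{2} + B x e^{t x}
  u_x = 2 A t x + B t e^{t x}
Term by term:
  1/2·u·u_xx = A^{2} t^{2} x^{2} + \frac{A B t^{3} x^{2} e^{t x}}{2} + A B t e^{t x} + \frac{B^{2} t^{2} e^{2 t x}}{2}
  2/3·u^2·u_t = \frac{2 A^{3} t^{2} x^{6}}{3} + \frac{2 A^{2} B t^{2} x^{5} e^{t x}}{3} + \frac{4 A^{2} B t x^{4} e^{t x}}{3} + \frac{4 A B^{2} t x^{3} e^{2 t x}}{3} + \frac{2 A B^{2} x^{2} e^{2 t x}}{3} + \frac{2 B^{3} x e^{3 t x}}{3}
  -2·u^2·u_x = - 4 A^{3} t^{3} x^{5} - 2 A^{2} B t^{3} x^{4} e^{t x} - 8 A^{2} B t^{2} x^{3} e^{t x} - 4 A B^{2} t^{2} x^{2} e^{2 t x} - 4 A B^{2} t x e^{2 t x} - 2 B^{3} t e^{3 t x}
  4·u·u_x = 8 A^{2} t^{2} x^{3} + 4 A B t^{2} x^{2} e^{t x} + 8 A B t x e^{t x} + 4 B^{2} t e^{2 t x}
So the left-hand side equals
  - 4 A^{3} t^{3} x^{5} + \frac{2 A^{3} t^{2} x^{6}}{3} - 2 A^{2} B t^{3} x^{4} e^{t x} + \frac{2 A^{2} B t^{2} x^{5} e^{t x}}{3} - 8 A^{2} B t^{2} x^{3} e^{t x} + \frac{4 A^{2} B t x^{4} e^{t x}}{3} + 8 A^{2} t^{2} x^{3} + A^{2} t^{2} x^{2} - 4 A B^{2} t^{2} x^{2} e^{2 t x} + \frac{4 A B^{2} t x^{3} e^{2 t x}}{3} - 4 A B^{2} t x e^{2 t x} + \frac{2 A B^{2} x^{2} e^{2 t x}}{3} + \frac{A B t^{3} x^{2} e^{t x}}{2} + 4 A B t^{2} x^{2} e^{t x} + 8 A B t x e^{t x} + A B t e^{t x} - 2 B^{3} t e^{3 t x} + \frac{2 B^{3} x e^{3 t x}}{3} + \frac{B^{2} t^{2} e^{2 t x}}{2} + 4 B^{2} t e^{2 t x}
This must equal f(x, t) identically; expanded, f = - 32 t^{3} x^{5} - 8 t^{3} x^{4} e^{t x} + t^{3} x^{2} e^{t x} + \frac{16 t^{2} x^{6}}{3} + \frac{8 t^{2} x^{5} e^{t x}}{3} - 32 t^{2} x^{3} e^{t x} + 32 t^{2} x^{3} - 8 t^{2} x^{2} e^{2 t x} + 8 t^{2} x^{2} e^{t x} + 4 t^{2} x^{2} + \frac{t^{2} e^{2 t x}}{2} + \frac{16 t x^{4} e^{t x}}{3} + \frac{8 t x^{3} e^{2 t x}}{3} - 8 t x e^{2 t x} + 16 t x e^{t x} - 2 t e^{3 t x} + 4 t e^{2 t x} + 2 t e^{t x} + \frac{4 x^{2} e^{2 t x}}{3} + \frac{2 x e^{3 t x}}{3}.
Matching coefficients of the independent functions:
(each divided by its leading coefficient; functions giving the same equation are listed together)
  [t e^{t x}, t x e^{t x}, t^{2} x^{2} e^{t x}, …]:  A B - 2 = 0
  [t e^{2 t x}, t^{2} e^{2 t x}]:  B^{2} - 1 = 0
  [t e^{3 t x}, x e^{3 t x}]:  B^{3} - 1 = 0
  [t^{2} x^{2}, t^{2} x^{3}]:  A^{2} - 4 = 0
  [t^{2} x^{6}, t^{3} x^{5}]:  A^{3} - 8 = 0
  [x^{2} e^{2 t x}, t x e^{2 t x}, t x^{3} e^{2 t x}, …]:  A B^{2} - 2 = 0
  [t x^{4} e^{t x}, t^{2} x^{3} e^{t x}, t^{2} x^{5} e^{t x}, …]:  A^{2} B - 4 = 0
Solving: A = 2, B = 1.
Check against the point condition:
  u(0, 0) = 1  ⟹  B = 1  ✓
Hence u(x, t) = 2 t x^{2} + e^{t x}.

Answer: u(x, t) = 2 t x^{2} + e^{t x}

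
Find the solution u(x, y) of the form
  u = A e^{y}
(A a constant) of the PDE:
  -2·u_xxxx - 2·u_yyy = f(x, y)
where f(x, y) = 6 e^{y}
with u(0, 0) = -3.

Substitute the ansatz u = A e^{y} into the left-hand side.
Derivatives of the ansatz:
  u_xxxx = 0
  u_yyy = A e^{y}
Term by term:
  -2·u_xxxx = 0
  -2·u_yyy = - 2 A e^{y}
So the left-hand side equals
  - 2 A e^{y}
This must equal f(x, y) = 6 e^{y} identically.
Matching coefficients of the independent functions:
  [e^{y}]:  - 2 A = 6
Solving: A = -3.
Check against the point condition:
  u(0, 0) = -3  ⟹  A = -3  ✓
Hence u(x, y) = - 3 e^{y}.

Answer: u(x, y) = - 3 e^{y}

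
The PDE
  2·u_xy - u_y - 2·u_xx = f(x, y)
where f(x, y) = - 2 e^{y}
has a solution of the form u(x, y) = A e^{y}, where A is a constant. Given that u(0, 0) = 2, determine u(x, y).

Substitute the ansatz u = A e^{y} into the left-hand side.
Derivatives of the ansatz:
  u_xy = 0
  u_y = A e^{y}
  u_xx = 0
Term by term:
  2·u_xy = 0
  -u_y = - A e^{y}
  -2·u_xx = 0
So the left-hand side equals
  - A e^{y}
This must equal f(x, y) = - 2 e^{y} identically.
Matching coefficients of the independent functions:
  [e^{y}]:  - A = -2
Solving: A = 2.
Check against the point condition:
  u(0, 0) = 2  ⟹  A = 2  ✓
Hence u(x, y) = 2 e^{y}.

Answer: u(x, y) = 2 e^{y}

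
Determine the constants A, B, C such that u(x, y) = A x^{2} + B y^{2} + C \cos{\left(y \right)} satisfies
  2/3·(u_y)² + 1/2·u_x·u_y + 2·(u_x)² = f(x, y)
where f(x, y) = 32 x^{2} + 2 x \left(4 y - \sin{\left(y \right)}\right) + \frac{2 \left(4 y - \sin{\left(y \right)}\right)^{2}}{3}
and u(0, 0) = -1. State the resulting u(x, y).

Substitute the ansatz u = A x^{2} + B y^{2} + C \cos{\left(y \right)} into the left-hand side.
Derivatives of the ansatz:
  u_y = 2 B y - C \sin{\left(y \right)}
  u_x = 2 A x
Term by term:
  2/3·(u_y)² = \frac{8 B^{2} y^{2}}{3} - \frac{8 B C y \sin{\left(y \right)}}{3} + \frac{2 C^{2} \sin^{2}{\left(y \right)}}{3}
  1/2·u_x·u_y = 2 A B x y - A C x \sin{\left(y \right)}
  2·(u_x)² = 8 A^{2} x^{2}
So the left-hand side equals
  8 A^{2} x^{2} + 2 A B x y - A C x \sin{\left(y \right)} + \frac{8 B^{2} y^{2}}{3} - \frac{8 B C y \sin{\left(y \right)}}{3} + \frac{2 C^{2} \sin^{2}{\left(y \right)}}{3}
This must equal f(x, y) identically; expanded, f = 32 x^{2} + 8 x y - 2 x \sin{\left(y \right)} + \frac{32 y^{2}}{3} - \frac{16 y \sin{\left(y \right)}}{3} + \frac{2 \sin^{2}{\left(y \right)}}{3}.
Matching coefficients of the independent functions:
  [x^{2}]:  8 A^{2} = 32
  [y^{2}]:  \frac{8 B^{2}}{3} = \frac{32}{3}
  [x y]:  2 A B = 8
  [x \sin{\left(y \right)}]:  - A C = -2
  [y \sin{\left(y \right)}]:  - \frac{8 B C}{3} = - \frac{16}{3}
  [\sin^{2}{\left(y \right)}]:  \frac{2 C^{2}}{3} = \frac{2}{3}
These equations allow (A, B, C) = (-2, -2, -1) or (2, 2, 1).
Impose the point condition(s):
  u(0, 0) = -1  ⟹  C = -1
Only A = -2, B = -2, C = -1 satisfies everything.
Hence u(x, y) = - 2 x^{2} - 2 y^{2} - \cos{\left(y \right)}.

Answer: u(x, y) = - 2 x^{2} - 2 y^{2} - \cos{\left(y \right)}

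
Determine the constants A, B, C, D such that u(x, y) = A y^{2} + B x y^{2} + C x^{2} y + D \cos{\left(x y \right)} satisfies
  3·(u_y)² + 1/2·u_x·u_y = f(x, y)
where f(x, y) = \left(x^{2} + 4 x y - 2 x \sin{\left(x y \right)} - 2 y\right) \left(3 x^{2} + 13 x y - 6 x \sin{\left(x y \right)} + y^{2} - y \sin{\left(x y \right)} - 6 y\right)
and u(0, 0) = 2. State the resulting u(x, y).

Answer: u(x, y) = x^{2} y + 2 x y^{2} - y^{2} + 2 \cos{\left(x y \right)}

Derivation:
Substitute the ansatz u = A y^{2} + B x y^{2} + C x^{2} y + D \cos{\left(x y \right)} into the left-hand side.
Derivatives of the ansatz:
  u_y = 2 A y + 2 B x y + C x^{2} - D x \sin{\left(x y \right)}
  u_x = B y^{2} + 2 C x y - D y \sin{\left(x y \right)}
Term by term:
  3·(u_y)² = 12 A^{2} y^{2} + 24 A B x y^{2} + 12 A C x^{2} y - 12 A D x y \sin{\left(x y \right)} + 12 B^{2} x^{2} y^{2} + 12 B C x^{3} y - 12 B D x^{2} y \sin{\left(x y \right)} + 3 C^{2} x^{4} - 6 C D x^{3} \sin{\left(x y \right)} + 3 D^{2} x^{2} \sin^{2}{\left(x y \right)}
  1/2·u_x·u_y = A B y^{3} + 2 A C x y^{2} - A D y^{2} \sin{\left(x y \right)} + B^{2} x y^{3} + \frac{5 B C x^{2} y^{2}}{2} - \frac{3 B D x y^{2} \sin{\left(x y \right)}}{2} + C^{2} x^{3} y - \frac{3 C D x^{2} y \sin{\left(x y \right)}}{2} + \frac{D^{2} x y \sin^{2}{\left(x y \right)}}{2}
So the left-hand side equals
  12 A^{2} y^{2} + 24 A B x y^{2} + A B y^{3} + 12 A C x^{2} y + 2 A C x y^{2} - 12 A D x y \sin{\left(x y \right)} - A D y^{2} \sin{\left(x y \right)} + 12 B^{2} x^{2} y^{2} + B^{2} x y^{3} + 12 B C x^{3} y + \frac{5 B C x^{2} y^{2}}{2} - 12 B D x^{2} y \sin{\left(x y \right)} - \frac{3 B D x y^{2} \sin{\left(x y \right)}}{2} + 3 C^{2} x^{4} + C^{2} x^{3} y - 6 C D x^{3} \sin{\left(x y \right)} - \frac{3 C D x^{2} y \sin{\left(x y \right)}}{2} + 3 D^{2} x^{2} \sin^{2}{\left(x y \right)} + \frac{D^{2} x y \sin^{2}{\left(x y \right)}}{2}
This must equal f(x, y) identically; expanded, f = 3 x^{4} + 25 x^{3} y - 12 x^{3} \sin{\left(x y \right)} + 53 x^{2} y^{2} - 51 x^{2} y \sin{\left(x y \right)} - 12 x^{2} y + 12 x^{2} \sin^{2}{\left(x y \right)} + 4 x y^{3} - 6 x y^{2} \sin{\left(x y \right)} - 50 x y^{2} + 2 x y \sin^{2}{\left(x y \right)} + 24 x y \sin{\left(x y \right)} - 2 y^{3} + 2 y^{2} \sin{\left(x y \right)} + 12 y^{2}.
Matching coefficients of the independent functions:
(each divided by its leading coefficient; functions giving the same equation are listed together)
  [x^{4}]:  C^{2} - 1 = 0
  [y^{2}]:  A^{2} - 1 = 0
  [y^{3}]:  A B + 2 = 0
  [x y^{2}]:  A B + \frac{A C}{12} + \frac{25}{12} = 0
  [x y^{3}]:  B^{2} - 4 = 0
  [x^{2} y]:  A C + 1 = 0
  [x^{2} y^{2}]:  B^{2} + \frac{5 B C}{24} - \frac{53}{12} = 0
  [x^{2} \sin^{2}{\left(x y \right)}, x y \sin^{2}{\left(x y \right)}]:  D^{2} - 4 = 0
  [x^{3} y]:  B C + \frac{C^{2}}{12} - \frac{25}{12} = 0
  [x^{3} \sin{\left(x y \right)}]:  C D - 2 = 0
  [y^{2} \sin{\left(x y \right)}, x y \sin{\left(x y \right)}]:  A D + 2 = 0
  [x y^{2} \sin{\left(x y \right)}]:  B D - 4 = 0
  [x^{2} y \sin{\left(x y \right)}]:  B D + \frac{C D}{8} - \frac{17}{4} = 0
These equations allow (A, B, C, D) = (-1, 2, 1, 2) or (1, -2, -1, -2).
Impose the point condition(s):
  u(0, 0) = 2  ⟹  D = 2
Only A = -1, B = 2, C = 1, D = 2 satisfies everything.
Hence u(x, y) = x^{2} y + 2 x y^{2} - y^{2} + 2 \cos{\left(x y \right)}.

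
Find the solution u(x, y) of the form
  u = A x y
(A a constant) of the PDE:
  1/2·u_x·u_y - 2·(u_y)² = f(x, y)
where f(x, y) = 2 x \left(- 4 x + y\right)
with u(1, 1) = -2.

Answer: u(x, y) = - 2 x y

Derivation:
Substitute the ansatz u = A x y into the left-hand side.
Derivatives of the ansatz:
  u_x = A y
  u_y = A x
Term by term:
  1/2·u_x·u_y = \frac{A^{2} x y}{2}
  -2·(u_y)² = - 2 A^{2} x^{2}
So the left-hand side equals
  - 2 A^{2} x^{2} + \frac{A^{2} x y}{2}
This must equal f(x, y) identically; expanded, f = - 8 x^{2} + 2 x y.
Matching coefficients of the independent functions:
  [x^{2}]:  - 2 A^{2} = -8
  [x y]:  \frac{A^{2}}{2} = 2
These equations allow (A) = (-2) or (2).
Impose the point condition(s):
  u(1, 1) = -2  ⟹  A = -2
Only A = -2 satisfies everything.
Hence u(x, y) = - 2 x y.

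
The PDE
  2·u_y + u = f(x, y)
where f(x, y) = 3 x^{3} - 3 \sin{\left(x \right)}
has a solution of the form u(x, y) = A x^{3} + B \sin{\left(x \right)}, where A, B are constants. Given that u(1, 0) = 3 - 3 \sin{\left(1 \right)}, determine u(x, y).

Substitute the ansatz u = A x^{3} + B \sin{\left(x \right)} into the left-hand side.
Derivatives of the ansatz:
  u_y = 0
Term by term:
  2·u_y = 0
  u = A x^{3} + B \sin{\left(x \right)}
So the left-hand side equals
  A x^{3} + B \sin{\left(x \right)}
This must equal f(x, y) = 3 x^{3} - 3 \sin{\left(x \right)} identically.
Matching coefficients of the independent functions:
  [x^{3}]:  A = 3
  [\sin{\left(x \right)}]:  B = -3
Solving: A = 3, B = -3.
Check against the point condition:
  u(1, 0) = 3 - 3 \sin{\left(1 \right)}  ⟹  A + B \sin{\left(1 \right)} = 3 - 3 \sin{\left(1 \right)}  ✓
Hence u(x, y) = 3 x^{3} - 3 \sin{\left(x \right)}.

Answer: u(x, y) = 3 x^{3} - 3 \sin{\left(x \right)}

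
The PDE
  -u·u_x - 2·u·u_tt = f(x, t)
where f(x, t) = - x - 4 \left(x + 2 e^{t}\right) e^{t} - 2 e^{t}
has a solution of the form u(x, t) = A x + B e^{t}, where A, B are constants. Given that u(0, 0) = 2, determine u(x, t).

Substitute the ansatz u = A x + B e^{t} into the left-hand side.
Derivatives of the ansatz:
  u_x = A
  u_tt = B e^{t}
Term by term:
  -u·u_x = - A^{2} x - A B e^{t}
  -2·u·u_tt = - 2 A B x e^{t} - 2 B^{2} e^{2 t}
So the left-hand side equals
  - A^{2} x - 2 A B x e^{t} - A B e^{t} - 2 B^{2} e^{2 t}
This must equal f(x, t) = - x - 4 \left(x + 2 e^{t}\right) e^{t} - 2 e^{t} identically.
Matching coefficients of the independent functions:
  [x]:  - A^{2} = -1
  [x e^{t}]:  - 2 A B = -4
  [e^{t}]:  - A B = -2
  [e^{2 t}]:  - 2 B^{2} = -8
These equations allow (A, B) = (-1, -2) or (1, 2).
Impose the point condition(s):
  u(0, 0) = 2  ⟹  B = 2
Only A = 1, B = 2 satisfies everything.
Hence u(x, t) = x + 2 e^{t}.

Answer: u(x, t) = x + 2 e^{t}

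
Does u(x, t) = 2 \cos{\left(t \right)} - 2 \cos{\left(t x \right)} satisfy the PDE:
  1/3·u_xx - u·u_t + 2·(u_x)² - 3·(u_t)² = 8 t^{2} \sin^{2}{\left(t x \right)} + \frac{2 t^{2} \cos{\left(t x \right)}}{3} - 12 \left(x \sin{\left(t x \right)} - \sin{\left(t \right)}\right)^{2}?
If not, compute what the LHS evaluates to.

Evaluate each term of the left-hand side for u = 2 \cos{\left(t \right)} - 2 \cos{\left(t x \right)}.
Derivatives:
  u_xx = 2 t^{2} \cos{\left(t x \right)}
  u_t = 2 x \sin{\left(t x \right)} - 2 \sin{\left(t \right)}
  u_x = 2 t \sin{\left(t x \right)}
Terms:
  1/3·u_xx = \frac{2 t^{2} \cos{\left(t x \right)}}{3}
  -u·u_t = - 4 \left(x \sin{\left(t x \right)} - \sin{\left(t \right)}\right) \left(\cos{\left(t \right)} - \cos{\left(t x \right)}\right)
  2·(u_x)² = 8 t^{2} \sin^{2}{\left(t x \right)}
  -3·(u_t)² = - 12 \left(x \sin{\left(t x \right)} - \sin{\left(t \right)}\right)^{2}
Sum: LHS = 8 t^{2} \sin^{2}{\left(t x \right)} + \frac{2 t^{2} \cos{\left(t x \right)}}{3} - 12 \left(x \sin{\left(t x \right)} - \sin{\left(t \right)}\right)^{2} - 4 \left(x \sin{\left(t x \right)} - \sin{\left(t \right)}\right) \left(\cos{\left(t \right)} - \cos{\left(t x \right)}\right)
Given right-hand side: 8 t^{2} \sin^{2}{\left(t x \right)} + \frac{2 t^{2} \cos{\left(t x \right)}}{3} - 12 \left(x \sin{\left(t x \right)} - \sin{\left(t \right)}\right)^{2}. Difference LHS − RHS = - 4 \left(x \sin{\left(t x \right)} - \sin{\left(t \right)}\right) \left(\cos{\left(t \right)} - \cos{\left(t x \right)}\right) ≠ 0, so u is not a solution.

Answer: No, the LHS evaluates to 8 t^{2} \sin^{2}{\left(t x \right)} + \frac{2 t^{2} \cos{\left(t x \right)}}{3} - 12 \left(x \sin{\left(t x \right)} - \sin{\left(t \right)}\right)^{2} - 4 \left(x \sin{\left(t x \right)} - \sin{\left(t \right)}\right) \left(\cos{\left(t \right)} - \cos{\left(t x \right)}\right)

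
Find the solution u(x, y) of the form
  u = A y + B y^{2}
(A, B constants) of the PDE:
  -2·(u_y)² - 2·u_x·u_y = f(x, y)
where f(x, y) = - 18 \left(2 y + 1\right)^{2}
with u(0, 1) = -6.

Answer: u(x, y) = - 3 y^{2} - 3 y

Derivation:
Substitute the ansatz u = A y + B y^{2} into the left-hand side.
Derivatives of the ansatz:
  u_y = A + 2 B y
  u_x = 0
Term by term:
  -2·(u_y)² = - 2 A^{2} - 8 A B y - 8 B^{2} y^{2}
  -2·u_x·u_y = 0
So the left-hand side equals
  - 2 A^{2} - 8 A B y - 8 B^{2} y^{2}
This must equal f(x, y) identically; expanded, f = - 72 y^{2} - 72 y - 18.
Matching coefficients of the independent functions:
  [constant term]:  - 2 A^{2} = -18
  [y]:  - 8 A B = -72
  [y^{2}]:  - 8 B^{2} = -72
These equations allow (A, B) = (-3, -3) or (3, 3).
Impose the point condition(s):
  u(0, 1) = -6  ⟹  A + B = -6
Only A = -3, B = -3 satisfies everything.
Hence u(x, y) = - 3 y^{2} - 3 y.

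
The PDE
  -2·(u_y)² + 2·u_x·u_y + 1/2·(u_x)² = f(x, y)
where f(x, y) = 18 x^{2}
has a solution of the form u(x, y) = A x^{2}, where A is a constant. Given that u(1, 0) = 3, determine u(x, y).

Substitute the ansatz u = A x^{2} into the left-hand side.
Derivatives of the ansatz:
  u_y = 0
  u_x = 2 A x
Term by term:
  -2·(u_y)² = 0
  2·u_x·u_y = 0
  1/2·(u_x)² = 2 A^{2} x^{2}
So the left-hand side equals
  2 A^{2} x^{2}
This must equal f(x, y) = 18 x^{2} identically.
Matching coefficients of the independent functions:
  [x^{2}]:  2 A^{2} = 18
These equations allow (A) = (-3) or (3).
Impose the point condition(s):
  u(1, 0) = 3  ⟹  A = 3
Only A = 3 satisfies everything.
Hence u(x, y) = 3 x^{2}.

Answer: u(x, y) = 3 x^{2}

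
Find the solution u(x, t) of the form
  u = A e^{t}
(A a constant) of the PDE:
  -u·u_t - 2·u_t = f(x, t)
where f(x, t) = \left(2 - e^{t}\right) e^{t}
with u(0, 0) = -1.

Substitute the ansatz u = A e^{t} into the left-hand side.
Derivatives of the ansatz:
  u_t = A e^{t}
Term by term:
  -u·u_t = - A^{2} e^{2 t}
  -2·u_t = - 2 A e^{t}
So the left-hand side equals
  - A^{2} e^{2 t} - 2 A e^{t}
This must equal f(x, t) identically; expanded, f = - e^{2 t} + 2 e^{t}.
Matching coefficients of the independent functions:
  [e^{t}]:  - 2 A = 2
  [e^{2 t}]:  - A^{2} = -1
Solving: A = -1.
Check against the point condition:
  u(0, 0) = -1  ⟹  A = -1  ✓
Hence u(x, t) = - e^{t}.

Answer: u(x, t) = - e^{t}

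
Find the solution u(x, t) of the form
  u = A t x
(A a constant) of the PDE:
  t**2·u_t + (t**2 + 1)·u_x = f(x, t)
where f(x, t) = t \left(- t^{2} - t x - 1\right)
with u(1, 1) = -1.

Substitute the ansatz u = A t x into the left-hand side.
Derivatives of the ansatz:
  u_t = A x
  u_x = A t
Term by term:
  t**2·u_t = A t^{2} x
  (t**2 + 1)·u_x = A t^{3} + A t
So the left-hand side equals
  A t^{3} + A t^{2} x + A t
This must equal f(x, t) identically; expanded, f = - t^{3} - t^{2} x - t.
Matching coefficients of the independent functions:
  [t, t^{3}, t^{2} x]:  A = -1
Solving: A = -1.
Check against the point condition:
  u(1, 1) = -1  ⟹  A = -1  ✓
Hence u(x, t) = - t x.

Answer: u(x, t) = - t x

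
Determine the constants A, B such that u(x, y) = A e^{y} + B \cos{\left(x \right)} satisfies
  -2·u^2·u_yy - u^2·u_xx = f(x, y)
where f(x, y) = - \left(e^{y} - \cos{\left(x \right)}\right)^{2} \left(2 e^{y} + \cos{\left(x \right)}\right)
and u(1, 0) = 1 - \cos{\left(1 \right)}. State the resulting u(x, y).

Substitute the ansatz u = A e^{y} + B \cos{\left(x \right)} into the left-hand side.
Derivatives of the ansatz:
  u_yy = A e^{y}
  u_xx = - B \cos{\left(x \right)}
Term by term:
  -2·u^2·u_yy = - 2 A^{3} e^{3 y} - 4 A^{2} B e^{2 y} \cos{\left(x \right)} - 2 A B^{2} e^{y} \cos^{2}{\left(x \right)}
  -u^2·u_xx = A^{2} B e^{2 y} \cos{\left(x \right)} + 2 A B^{2} e^{y} \cos^{2}{\left(x \right)} + B^{3} \cos^{3}{\left(x \right)}
So the left-hand side equals
  - 2 A^{3} e^{3 y} - 3 A^{2} B e^{2 y} \cos{\left(x \right)} + B^{3} \cos^{3}{\left(x \right)}
This must equal f(x, y) identically; expanded, f = - 2 e^{3 y} + 3 e^{2 y} \cos{\left(x \right)} - \cos^{3}{\left(x \right)}.
Matching coefficients of the independent functions:
  [e^{2 y} \cos{\left(x \right)}]:  - 3 A^{2} B = 3
  [e^{3 y}]:  - 2 A^{3} = -2
  [\cos^{3}{\left(x \right)}]:  B^{3} = -1
Solving: A = 1, B = -1.
Check against the point condition:
  u(1, 0) = 1 - \cos{\left(1 \right)}  ⟹  A + B \cos{\left(1 \right)} = 1 - \cos{\left(1 \right)}  ✓
Hence u(x, y) = e^{y} - \cos{\left(x \right)}.

Answer: u(x, y) = e^{y} - \cos{\left(x \right)}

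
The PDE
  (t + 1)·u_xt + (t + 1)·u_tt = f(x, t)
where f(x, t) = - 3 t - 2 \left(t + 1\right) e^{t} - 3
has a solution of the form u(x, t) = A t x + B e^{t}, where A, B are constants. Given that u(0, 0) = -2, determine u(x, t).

Answer: u(x, t) = - 3 t x - 2 e^{t}

Derivation:
Substitute the ansatz u = A t x + B e^{t} into the left-hand side.
Derivatives of the ansatz:
  u_xt = A
  u_tt = B e^{t}
Term by term:
  (t + 1)·u_xt = A t + A
  (t + 1)·u_tt = B t e^{t} + B e^{t}
So the left-hand side equals
  A t + A + B t e^{t} + B e^{t}
This must equal f(x, t) identically; expanded, f = - 2 t e^{t} - 3 t - 2 e^{t} - 3.
Matching coefficients of the independent functions:
  [constant term, t]:  A = -3
  [t e^{t}, e^{t}]:  B = -2
Solving: A = -3, B = -2.
Check against the point condition:
  u(0, 0) = -2  ⟹  B = -2  ✓
Hence u(x, t) = - 3 t x - 2 e^{t}.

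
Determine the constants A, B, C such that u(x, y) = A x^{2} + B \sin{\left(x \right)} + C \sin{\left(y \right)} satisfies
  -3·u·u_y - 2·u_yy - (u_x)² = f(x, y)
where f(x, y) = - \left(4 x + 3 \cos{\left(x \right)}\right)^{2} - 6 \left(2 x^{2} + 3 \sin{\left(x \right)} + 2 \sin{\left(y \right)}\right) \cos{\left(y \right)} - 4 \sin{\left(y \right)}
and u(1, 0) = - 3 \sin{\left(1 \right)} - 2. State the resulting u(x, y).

Substitute the ansatz u = A x^{2} + B \sin{\left(x \right)} + C \sin{\left(y \right)} into the left-hand side.
Derivatives of the ansatz:
  u_y = C \cos{\left(y \right)}
  u_yy = - C \sin{\left(y \right)}
  u_x = 2 A x + B \cos{\left(x \right)}
Term by term:
  -3·u·u_y = - 3 A C x^{2} \cos{\left(y \right)} - 3 B C \sin{\left(x \right)} \cos{\left(y \right)} - 3 C^{2} \sin{\left(y \right)} \cos{\left(y \right)}
  -2·u_yy = 2 C \sin{\left(y \right)}
  -(u_x)² = - 4 A^{2} x^{2} - 4 A B x \cos{\left(x \right)} - B^{2} \cos^{2}{\left(x \right)}
So the left-hand side equals
  - 4 A^{2} x^{2} - 4 A B x \cos{\left(x \right)} - 3 A C x^{2} \cos{\left(y \right)} - B^{2} \cos^{2}{\left(x \right)} - 3 B C \sin{\left(x \right)} \cos{\left(y \right)} - 3 C^{2} \sin{\left(y \right)} \cos{\left(y \right)} + 2 C \sin{\left(y \right)}
This must equal f(x, y) identically; expanded, f = - 12 x^{2} \cos{\left(y \right)} - 16 x^{2} - 24 x \cos{\left(x \right)} - 18 \sin{\left(x \right)} \cos{\left(y \right)} - 12 \sin{\left(y \right)} \cos{\left(y \right)} - 4 \sin{\left(y \right)} - 9 \cos^{2}{\left(x \right)}.
Matching coefficients of the independent functions:
  [x^{2}]:  - 4 A^{2} = -16
  [x \cos{\left(x \right)}]:  - 4 A B = -24
  [x^{2} \cos{\left(y \right)}]:  - 3 A C = -12
  [\sin{\left(x \right)} \cos{\left(y \right)}]:  - 3 B C = -18
  [\sin{\left(y \right)} \cos{\left(y \right)}]:  - 3 C^{2} = -12
  [\sin{\left(y \right)}]:  2 C = -4
  [\cos^{2}{\left(x \right)}]:  - B^{2} = -9
Solving: A = -2, B = -3, C = -2.
Check against the point condition:
  u(1, 0) = - 3 \sin{\left(1 \right)} - 2  ⟹  A + B \sin{\left(1 \right)} = - 3 \sin{\left(1 \right)} - 2  ✓
Hence u(x, y) = - 2 x^{2} - 3 \sin{\left(x \right)} - 2 \sin{\left(y \right)}.

Answer: u(x, y) = - 2 x^{2} - 3 \sin{\left(x \right)} - 2 \sin{\left(y \right)}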